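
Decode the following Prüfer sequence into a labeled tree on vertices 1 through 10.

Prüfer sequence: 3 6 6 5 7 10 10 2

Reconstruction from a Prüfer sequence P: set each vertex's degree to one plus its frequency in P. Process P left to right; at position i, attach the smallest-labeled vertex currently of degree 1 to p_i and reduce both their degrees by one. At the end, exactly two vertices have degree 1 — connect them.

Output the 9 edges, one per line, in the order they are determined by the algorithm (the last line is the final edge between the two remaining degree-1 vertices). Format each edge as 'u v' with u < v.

Initial degrees: {1:1, 2:2, 3:2, 4:1, 5:2, 6:3, 7:2, 8:1, 9:1, 10:3}
Step 1: smallest deg-1 vertex = 1, p_1 = 3. Add edge {1,3}. Now deg[1]=0, deg[3]=1.
Step 2: smallest deg-1 vertex = 3, p_2 = 6. Add edge {3,6}. Now deg[3]=0, deg[6]=2.
Step 3: smallest deg-1 vertex = 4, p_3 = 6. Add edge {4,6}. Now deg[4]=0, deg[6]=1.
Step 4: smallest deg-1 vertex = 6, p_4 = 5. Add edge {5,6}. Now deg[6]=0, deg[5]=1.
Step 5: smallest deg-1 vertex = 5, p_5 = 7. Add edge {5,7}. Now deg[5]=0, deg[7]=1.
Step 6: smallest deg-1 vertex = 7, p_6 = 10. Add edge {7,10}. Now deg[7]=0, deg[10]=2.
Step 7: smallest deg-1 vertex = 8, p_7 = 10. Add edge {8,10}. Now deg[8]=0, deg[10]=1.
Step 8: smallest deg-1 vertex = 9, p_8 = 2. Add edge {2,9}. Now deg[9]=0, deg[2]=1.
Final: two remaining deg-1 vertices are 2, 10. Add edge {2,10}.

Answer: 1 3
3 6
4 6
5 6
5 7
7 10
8 10
2 9
2 10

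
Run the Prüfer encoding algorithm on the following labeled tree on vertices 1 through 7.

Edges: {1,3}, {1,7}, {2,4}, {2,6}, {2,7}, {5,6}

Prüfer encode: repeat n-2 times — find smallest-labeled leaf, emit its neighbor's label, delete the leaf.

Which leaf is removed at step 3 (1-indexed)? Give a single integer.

Step 1: current leaves = {3,4,5}. Remove leaf 3 (neighbor: 1).
Step 2: current leaves = {1,4,5}. Remove leaf 1 (neighbor: 7).
Step 3: current leaves = {4,5,7}. Remove leaf 4 (neighbor: 2).

Answer: 4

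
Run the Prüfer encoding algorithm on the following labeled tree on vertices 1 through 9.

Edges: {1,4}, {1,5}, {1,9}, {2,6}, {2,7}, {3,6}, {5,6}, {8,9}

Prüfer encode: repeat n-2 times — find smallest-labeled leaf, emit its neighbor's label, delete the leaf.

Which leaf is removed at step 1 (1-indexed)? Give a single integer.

Step 1: current leaves = {3,4,7,8}. Remove leaf 3 (neighbor: 6).

Answer: 3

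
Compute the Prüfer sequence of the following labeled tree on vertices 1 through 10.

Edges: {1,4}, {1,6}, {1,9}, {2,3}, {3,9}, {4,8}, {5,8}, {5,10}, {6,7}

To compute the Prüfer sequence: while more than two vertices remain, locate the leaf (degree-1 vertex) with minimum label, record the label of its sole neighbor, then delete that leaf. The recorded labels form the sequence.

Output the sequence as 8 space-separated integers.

Step 1: leaves = {2,7,10}. Remove smallest leaf 2, emit neighbor 3.
Step 2: leaves = {3,7,10}. Remove smallest leaf 3, emit neighbor 9.
Step 3: leaves = {7,9,10}. Remove smallest leaf 7, emit neighbor 6.
Step 4: leaves = {6,9,10}. Remove smallest leaf 6, emit neighbor 1.
Step 5: leaves = {9,10}. Remove smallest leaf 9, emit neighbor 1.
Step 6: leaves = {1,10}. Remove smallest leaf 1, emit neighbor 4.
Step 7: leaves = {4,10}. Remove smallest leaf 4, emit neighbor 8.
Step 8: leaves = {8,10}. Remove smallest leaf 8, emit neighbor 5.
Done: 2 vertices remain (5, 10). Sequence = [3 9 6 1 1 4 8 5]

Answer: 3 9 6 1 1 4 8 5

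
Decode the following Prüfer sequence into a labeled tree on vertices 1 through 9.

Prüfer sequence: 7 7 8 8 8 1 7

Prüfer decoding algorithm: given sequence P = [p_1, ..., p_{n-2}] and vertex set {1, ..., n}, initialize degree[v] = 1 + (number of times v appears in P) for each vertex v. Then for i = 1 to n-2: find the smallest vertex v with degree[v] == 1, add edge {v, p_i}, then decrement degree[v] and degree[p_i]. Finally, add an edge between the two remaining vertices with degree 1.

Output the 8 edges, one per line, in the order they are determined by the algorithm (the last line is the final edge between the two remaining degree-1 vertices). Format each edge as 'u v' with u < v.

Initial degrees: {1:2, 2:1, 3:1, 4:1, 5:1, 6:1, 7:4, 8:4, 9:1}
Step 1: smallest deg-1 vertex = 2, p_1 = 7. Add edge {2,7}. Now deg[2]=0, deg[7]=3.
Step 2: smallest deg-1 vertex = 3, p_2 = 7. Add edge {3,7}. Now deg[3]=0, deg[7]=2.
Step 3: smallest deg-1 vertex = 4, p_3 = 8. Add edge {4,8}. Now deg[4]=0, deg[8]=3.
Step 4: smallest deg-1 vertex = 5, p_4 = 8. Add edge {5,8}. Now deg[5]=0, deg[8]=2.
Step 5: smallest deg-1 vertex = 6, p_5 = 8. Add edge {6,8}. Now deg[6]=0, deg[8]=1.
Step 6: smallest deg-1 vertex = 8, p_6 = 1. Add edge {1,8}. Now deg[8]=0, deg[1]=1.
Step 7: smallest deg-1 vertex = 1, p_7 = 7. Add edge {1,7}. Now deg[1]=0, deg[7]=1.
Final: two remaining deg-1 vertices are 7, 9. Add edge {7,9}.

Answer: 2 7
3 7
4 8
5 8
6 8
1 8
1 7
7 9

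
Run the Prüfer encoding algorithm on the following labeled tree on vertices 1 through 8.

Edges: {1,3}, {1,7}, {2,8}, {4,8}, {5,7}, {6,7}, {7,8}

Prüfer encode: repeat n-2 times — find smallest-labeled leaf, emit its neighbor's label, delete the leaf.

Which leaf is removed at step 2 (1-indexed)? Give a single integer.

Answer: 3

Derivation:
Step 1: current leaves = {2,3,4,5,6}. Remove leaf 2 (neighbor: 8).
Step 2: current leaves = {3,4,5,6}. Remove leaf 3 (neighbor: 1).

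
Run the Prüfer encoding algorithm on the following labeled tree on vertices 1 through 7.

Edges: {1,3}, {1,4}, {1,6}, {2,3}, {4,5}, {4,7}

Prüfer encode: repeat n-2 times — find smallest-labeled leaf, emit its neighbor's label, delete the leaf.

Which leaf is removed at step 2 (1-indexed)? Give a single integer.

Step 1: current leaves = {2,5,6,7}. Remove leaf 2 (neighbor: 3).
Step 2: current leaves = {3,5,6,7}. Remove leaf 3 (neighbor: 1).

Answer: 3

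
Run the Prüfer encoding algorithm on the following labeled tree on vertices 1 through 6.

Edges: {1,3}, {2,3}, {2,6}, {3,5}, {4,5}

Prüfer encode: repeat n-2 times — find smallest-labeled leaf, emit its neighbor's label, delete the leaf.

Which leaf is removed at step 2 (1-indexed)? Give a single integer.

Answer: 4

Derivation:
Step 1: current leaves = {1,4,6}. Remove leaf 1 (neighbor: 3).
Step 2: current leaves = {4,6}. Remove leaf 4 (neighbor: 5).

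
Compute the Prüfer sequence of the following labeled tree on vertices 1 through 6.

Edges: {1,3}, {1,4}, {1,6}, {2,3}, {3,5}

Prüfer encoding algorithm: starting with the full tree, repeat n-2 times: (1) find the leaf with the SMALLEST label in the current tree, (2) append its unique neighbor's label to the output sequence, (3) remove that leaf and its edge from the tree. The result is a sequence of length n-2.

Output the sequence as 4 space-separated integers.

Answer: 3 1 3 1

Derivation:
Step 1: leaves = {2,4,5,6}. Remove smallest leaf 2, emit neighbor 3.
Step 2: leaves = {4,5,6}. Remove smallest leaf 4, emit neighbor 1.
Step 3: leaves = {5,6}. Remove smallest leaf 5, emit neighbor 3.
Step 4: leaves = {3,6}. Remove smallest leaf 3, emit neighbor 1.
Done: 2 vertices remain (1, 6). Sequence = [3 1 3 1]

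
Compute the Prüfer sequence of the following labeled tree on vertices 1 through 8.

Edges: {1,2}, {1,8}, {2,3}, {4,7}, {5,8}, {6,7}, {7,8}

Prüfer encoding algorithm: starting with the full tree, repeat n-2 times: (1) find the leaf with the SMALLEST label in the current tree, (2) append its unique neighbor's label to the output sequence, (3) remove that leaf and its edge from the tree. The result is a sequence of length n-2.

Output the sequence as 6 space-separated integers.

Step 1: leaves = {3,4,5,6}. Remove smallest leaf 3, emit neighbor 2.
Step 2: leaves = {2,4,5,6}. Remove smallest leaf 2, emit neighbor 1.
Step 3: leaves = {1,4,5,6}. Remove smallest leaf 1, emit neighbor 8.
Step 4: leaves = {4,5,6}. Remove smallest leaf 4, emit neighbor 7.
Step 5: leaves = {5,6}. Remove smallest leaf 5, emit neighbor 8.
Step 6: leaves = {6,8}. Remove smallest leaf 6, emit neighbor 7.
Done: 2 vertices remain (7, 8). Sequence = [2 1 8 7 8 7]

Answer: 2 1 8 7 8 7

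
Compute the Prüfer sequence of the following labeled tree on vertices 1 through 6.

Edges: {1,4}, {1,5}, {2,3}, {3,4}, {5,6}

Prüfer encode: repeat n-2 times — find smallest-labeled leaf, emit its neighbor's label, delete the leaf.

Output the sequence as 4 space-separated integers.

Step 1: leaves = {2,6}. Remove smallest leaf 2, emit neighbor 3.
Step 2: leaves = {3,6}. Remove smallest leaf 3, emit neighbor 4.
Step 3: leaves = {4,6}. Remove smallest leaf 4, emit neighbor 1.
Step 4: leaves = {1,6}. Remove smallest leaf 1, emit neighbor 5.
Done: 2 vertices remain (5, 6). Sequence = [3 4 1 5]

Answer: 3 4 1 5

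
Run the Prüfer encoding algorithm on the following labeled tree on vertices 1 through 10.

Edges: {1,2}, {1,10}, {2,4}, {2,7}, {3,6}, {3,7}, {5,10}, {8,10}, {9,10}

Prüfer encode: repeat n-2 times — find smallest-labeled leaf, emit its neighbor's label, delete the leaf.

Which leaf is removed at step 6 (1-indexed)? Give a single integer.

Step 1: current leaves = {4,5,6,8,9}. Remove leaf 4 (neighbor: 2).
Step 2: current leaves = {5,6,8,9}. Remove leaf 5 (neighbor: 10).
Step 3: current leaves = {6,8,9}. Remove leaf 6 (neighbor: 3).
Step 4: current leaves = {3,8,9}. Remove leaf 3 (neighbor: 7).
Step 5: current leaves = {7,8,9}. Remove leaf 7 (neighbor: 2).
Step 6: current leaves = {2,8,9}. Remove leaf 2 (neighbor: 1).

Answer: 2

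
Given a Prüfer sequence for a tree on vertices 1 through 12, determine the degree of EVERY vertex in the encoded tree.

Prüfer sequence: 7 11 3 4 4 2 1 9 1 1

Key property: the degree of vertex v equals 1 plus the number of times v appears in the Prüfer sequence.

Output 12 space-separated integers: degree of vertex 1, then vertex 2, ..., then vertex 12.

p_1 = 7: count[7] becomes 1
p_2 = 11: count[11] becomes 1
p_3 = 3: count[3] becomes 1
p_4 = 4: count[4] becomes 1
p_5 = 4: count[4] becomes 2
p_6 = 2: count[2] becomes 1
p_7 = 1: count[1] becomes 1
p_8 = 9: count[9] becomes 1
p_9 = 1: count[1] becomes 2
p_10 = 1: count[1] becomes 3
Degrees (1 + count): deg[1]=1+3=4, deg[2]=1+1=2, deg[3]=1+1=2, deg[4]=1+2=3, deg[5]=1+0=1, deg[6]=1+0=1, deg[7]=1+1=2, deg[8]=1+0=1, deg[9]=1+1=2, deg[10]=1+0=1, deg[11]=1+1=2, deg[12]=1+0=1

Answer: 4 2 2 3 1 1 2 1 2 1 2 1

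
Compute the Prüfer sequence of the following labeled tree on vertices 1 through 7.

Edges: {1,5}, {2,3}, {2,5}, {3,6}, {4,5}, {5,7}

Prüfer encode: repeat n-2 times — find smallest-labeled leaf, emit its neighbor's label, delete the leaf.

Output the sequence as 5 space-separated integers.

Step 1: leaves = {1,4,6,7}. Remove smallest leaf 1, emit neighbor 5.
Step 2: leaves = {4,6,7}. Remove smallest leaf 4, emit neighbor 5.
Step 3: leaves = {6,7}. Remove smallest leaf 6, emit neighbor 3.
Step 4: leaves = {3,7}. Remove smallest leaf 3, emit neighbor 2.
Step 5: leaves = {2,7}. Remove smallest leaf 2, emit neighbor 5.
Done: 2 vertices remain (5, 7). Sequence = [5 5 3 2 5]

Answer: 5 5 3 2 5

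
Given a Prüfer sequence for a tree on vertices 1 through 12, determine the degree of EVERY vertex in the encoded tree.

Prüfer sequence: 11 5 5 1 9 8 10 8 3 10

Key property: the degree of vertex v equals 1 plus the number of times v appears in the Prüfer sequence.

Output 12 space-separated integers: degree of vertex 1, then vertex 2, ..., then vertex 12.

Answer: 2 1 2 1 3 1 1 3 2 3 2 1

Derivation:
p_1 = 11: count[11] becomes 1
p_2 = 5: count[5] becomes 1
p_3 = 5: count[5] becomes 2
p_4 = 1: count[1] becomes 1
p_5 = 9: count[9] becomes 1
p_6 = 8: count[8] becomes 1
p_7 = 10: count[10] becomes 1
p_8 = 8: count[8] becomes 2
p_9 = 3: count[3] becomes 1
p_10 = 10: count[10] becomes 2
Degrees (1 + count): deg[1]=1+1=2, deg[2]=1+0=1, deg[3]=1+1=2, deg[4]=1+0=1, deg[5]=1+2=3, deg[6]=1+0=1, deg[7]=1+0=1, deg[8]=1+2=3, deg[9]=1+1=2, deg[10]=1+2=3, deg[11]=1+1=2, deg[12]=1+0=1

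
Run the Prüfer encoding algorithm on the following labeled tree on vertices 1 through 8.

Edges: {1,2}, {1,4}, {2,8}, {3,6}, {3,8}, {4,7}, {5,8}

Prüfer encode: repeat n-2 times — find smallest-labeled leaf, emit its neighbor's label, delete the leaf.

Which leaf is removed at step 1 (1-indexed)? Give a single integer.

Step 1: current leaves = {5,6,7}. Remove leaf 5 (neighbor: 8).

Answer: 5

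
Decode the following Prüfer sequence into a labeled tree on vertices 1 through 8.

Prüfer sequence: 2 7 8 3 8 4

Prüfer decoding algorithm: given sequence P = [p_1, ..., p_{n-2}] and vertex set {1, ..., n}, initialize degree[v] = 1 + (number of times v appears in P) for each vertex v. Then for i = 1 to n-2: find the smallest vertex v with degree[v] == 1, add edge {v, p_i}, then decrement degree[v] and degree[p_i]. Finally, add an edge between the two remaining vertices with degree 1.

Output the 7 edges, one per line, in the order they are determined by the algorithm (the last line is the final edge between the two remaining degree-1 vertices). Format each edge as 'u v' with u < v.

Initial degrees: {1:1, 2:2, 3:2, 4:2, 5:1, 6:1, 7:2, 8:3}
Step 1: smallest deg-1 vertex = 1, p_1 = 2. Add edge {1,2}. Now deg[1]=0, deg[2]=1.
Step 2: smallest deg-1 vertex = 2, p_2 = 7. Add edge {2,7}. Now deg[2]=0, deg[7]=1.
Step 3: smallest deg-1 vertex = 5, p_3 = 8. Add edge {5,8}. Now deg[5]=0, deg[8]=2.
Step 4: smallest deg-1 vertex = 6, p_4 = 3. Add edge {3,6}. Now deg[6]=0, deg[3]=1.
Step 5: smallest deg-1 vertex = 3, p_5 = 8. Add edge {3,8}. Now deg[3]=0, deg[8]=1.
Step 6: smallest deg-1 vertex = 7, p_6 = 4. Add edge {4,7}. Now deg[7]=0, deg[4]=1.
Final: two remaining deg-1 vertices are 4, 8. Add edge {4,8}.

Answer: 1 2
2 7
5 8
3 6
3 8
4 7
4 8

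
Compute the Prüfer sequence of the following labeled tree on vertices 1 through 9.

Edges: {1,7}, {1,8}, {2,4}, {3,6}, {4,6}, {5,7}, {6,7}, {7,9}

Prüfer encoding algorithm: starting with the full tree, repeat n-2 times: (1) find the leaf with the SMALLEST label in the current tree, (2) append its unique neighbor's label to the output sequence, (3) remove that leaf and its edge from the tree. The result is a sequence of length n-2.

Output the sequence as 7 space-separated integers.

Step 1: leaves = {2,3,5,8,9}. Remove smallest leaf 2, emit neighbor 4.
Step 2: leaves = {3,4,5,8,9}. Remove smallest leaf 3, emit neighbor 6.
Step 3: leaves = {4,5,8,9}. Remove smallest leaf 4, emit neighbor 6.
Step 4: leaves = {5,6,8,9}. Remove smallest leaf 5, emit neighbor 7.
Step 5: leaves = {6,8,9}. Remove smallest leaf 6, emit neighbor 7.
Step 6: leaves = {8,9}. Remove smallest leaf 8, emit neighbor 1.
Step 7: leaves = {1,9}. Remove smallest leaf 1, emit neighbor 7.
Done: 2 vertices remain (7, 9). Sequence = [4 6 6 7 7 1 7]

Answer: 4 6 6 7 7 1 7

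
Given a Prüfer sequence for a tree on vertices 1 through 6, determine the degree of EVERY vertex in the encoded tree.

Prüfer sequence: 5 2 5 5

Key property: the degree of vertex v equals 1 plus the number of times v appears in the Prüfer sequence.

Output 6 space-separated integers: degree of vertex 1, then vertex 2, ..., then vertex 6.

Answer: 1 2 1 1 4 1

Derivation:
p_1 = 5: count[5] becomes 1
p_2 = 2: count[2] becomes 1
p_3 = 5: count[5] becomes 2
p_4 = 5: count[5] becomes 3
Degrees (1 + count): deg[1]=1+0=1, deg[2]=1+1=2, deg[3]=1+0=1, deg[4]=1+0=1, deg[5]=1+3=4, deg[6]=1+0=1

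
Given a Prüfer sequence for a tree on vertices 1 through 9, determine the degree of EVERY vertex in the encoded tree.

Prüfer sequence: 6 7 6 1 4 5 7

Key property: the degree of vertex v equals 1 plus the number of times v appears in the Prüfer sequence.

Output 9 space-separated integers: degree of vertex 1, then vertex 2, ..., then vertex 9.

Answer: 2 1 1 2 2 3 3 1 1

Derivation:
p_1 = 6: count[6] becomes 1
p_2 = 7: count[7] becomes 1
p_3 = 6: count[6] becomes 2
p_4 = 1: count[1] becomes 1
p_5 = 4: count[4] becomes 1
p_6 = 5: count[5] becomes 1
p_7 = 7: count[7] becomes 2
Degrees (1 + count): deg[1]=1+1=2, deg[2]=1+0=1, deg[3]=1+0=1, deg[4]=1+1=2, deg[5]=1+1=2, deg[6]=1+2=3, deg[7]=1+2=3, deg[8]=1+0=1, deg[9]=1+0=1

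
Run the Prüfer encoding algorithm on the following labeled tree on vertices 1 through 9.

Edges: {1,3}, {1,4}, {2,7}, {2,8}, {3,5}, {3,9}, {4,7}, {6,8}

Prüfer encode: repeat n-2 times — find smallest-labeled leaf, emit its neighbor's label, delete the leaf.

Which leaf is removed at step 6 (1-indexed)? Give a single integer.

Step 1: current leaves = {5,6,9}. Remove leaf 5 (neighbor: 3).
Step 2: current leaves = {6,9}. Remove leaf 6 (neighbor: 8).
Step 3: current leaves = {8,9}. Remove leaf 8 (neighbor: 2).
Step 4: current leaves = {2,9}. Remove leaf 2 (neighbor: 7).
Step 5: current leaves = {7,9}. Remove leaf 7 (neighbor: 4).
Step 6: current leaves = {4,9}. Remove leaf 4 (neighbor: 1).

Answer: 4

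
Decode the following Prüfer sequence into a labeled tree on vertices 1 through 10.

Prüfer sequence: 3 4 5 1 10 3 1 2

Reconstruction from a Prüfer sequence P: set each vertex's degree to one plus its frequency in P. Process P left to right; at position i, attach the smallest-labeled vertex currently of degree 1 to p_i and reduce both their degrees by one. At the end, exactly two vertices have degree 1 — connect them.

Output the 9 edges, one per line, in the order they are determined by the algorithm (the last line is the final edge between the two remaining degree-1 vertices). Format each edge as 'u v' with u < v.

Initial degrees: {1:3, 2:2, 3:3, 4:2, 5:2, 6:1, 7:1, 8:1, 9:1, 10:2}
Step 1: smallest deg-1 vertex = 6, p_1 = 3. Add edge {3,6}. Now deg[6]=0, deg[3]=2.
Step 2: smallest deg-1 vertex = 7, p_2 = 4. Add edge {4,7}. Now deg[7]=0, deg[4]=1.
Step 3: smallest deg-1 vertex = 4, p_3 = 5. Add edge {4,5}. Now deg[4]=0, deg[5]=1.
Step 4: smallest deg-1 vertex = 5, p_4 = 1. Add edge {1,5}. Now deg[5]=0, deg[1]=2.
Step 5: smallest deg-1 vertex = 8, p_5 = 10. Add edge {8,10}. Now deg[8]=0, deg[10]=1.
Step 6: smallest deg-1 vertex = 9, p_6 = 3. Add edge {3,9}. Now deg[9]=0, deg[3]=1.
Step 7: smallest deg-1 vertex = 3, p_7 = 1. Add edge {1,3}. Now deg[3]=0, deg[1]=1.
Step 8: smallest deg-1 vertex = 1, p_8 = 2. Add edge {1,2}. Now deg[1]=0, deg[2]=1.
Final: two remaining deg-1 vertices are 2, 10. Add edge {2,10}.

Answer: 3 6
4 7
4 5
1 5
8 10
3 9
1 3
1 2
2 10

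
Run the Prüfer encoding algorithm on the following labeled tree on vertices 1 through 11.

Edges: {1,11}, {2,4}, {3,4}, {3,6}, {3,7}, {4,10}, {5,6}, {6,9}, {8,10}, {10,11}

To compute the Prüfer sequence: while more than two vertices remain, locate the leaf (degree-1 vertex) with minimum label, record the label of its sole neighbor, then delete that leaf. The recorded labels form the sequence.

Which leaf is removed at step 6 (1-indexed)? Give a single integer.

Answer: 9

Derivation:
Step 1: current leaves = {1,2,5,7,8,9}. Remove leaf 1 (neighbor: 11).
Step 2: current leaves = {2,5,7,8,9,11}. Remove leaf 2 (neighbor: 4).
Step 3: current leaves = {5,7,8,9,11}. Remove leaf 5 (neighbor: 6).
Step 4: current leaves = {7,8,9,11}. Remove leaf 7 (neighbor: 3).
Step 5: current leaves = {8,9,11}. Remove leaf 8 (neighbor: 10).
Step 6: current leaves = {9,11}. Remove leaf 9 (neighbor: 6).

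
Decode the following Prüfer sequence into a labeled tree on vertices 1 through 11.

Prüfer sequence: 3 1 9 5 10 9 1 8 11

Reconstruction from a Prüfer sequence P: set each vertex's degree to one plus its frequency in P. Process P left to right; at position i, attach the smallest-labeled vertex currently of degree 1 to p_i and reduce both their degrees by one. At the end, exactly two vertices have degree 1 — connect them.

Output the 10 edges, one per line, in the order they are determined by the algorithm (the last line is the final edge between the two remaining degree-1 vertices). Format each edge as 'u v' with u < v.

Answer: 2 3
1 3
4 9
5 6
5 10
7 9
1 9
1 8
8 11
10 11

Derivation:
Initial degrees: {1:3, 2:1, 3:2, 4:1, 5:2, 6:1, 7:1, 8:2, 9:3, 10:2, 11:2}
Step 1: smallest deg-1 vertex = 2, p_1 = 3. Add edge {2,3}. Now deg[2]=0, deg[3]=1.
Step 2: smallest deg-1 vertex = 3, p_2 = 1. Add edge {1,3}. Now deg[3]=0, deg[1]=2.
Step 3: smallest deg-1 vertex = 4, p_3 = 9. Add edge {4,9}. Now deg[4]=0, deg[9]=2.
Step 4: smallest deg-1 vertex = 6, p_4 = 5. Add edge {5,6}. Now deg[6]=0, deg[5]=1.
Step 5: smallest deg-1 vertex = 5, p_5 = 10. Add edge {5,10}. Now deg[5]=0, deg[10]=1.
Step 6: smallest deg-1 vertex = 7, p_6 = 9. Add edge {7,9}. Now deg[7]=0, deg[9]=1.
Step 7: smallest deg-1 vertex = 9, p_7 = 1. Add edge {1,9}. Now deg[9]=0, deg[1]=1.
Step 8: smallest deg-1 vertex = 1, p_8 = 8. Add edge {1,8}. Now deg[1]=0, deg[8]=1.
Step 9: smallest deg-1 vertex = 8, p_9 = 11. Add edge {8,11}. Now deg[8]=0, deg[11]=1.
Final: two remaining deg-1 vertices are 10, 11. Add edge {10,11}.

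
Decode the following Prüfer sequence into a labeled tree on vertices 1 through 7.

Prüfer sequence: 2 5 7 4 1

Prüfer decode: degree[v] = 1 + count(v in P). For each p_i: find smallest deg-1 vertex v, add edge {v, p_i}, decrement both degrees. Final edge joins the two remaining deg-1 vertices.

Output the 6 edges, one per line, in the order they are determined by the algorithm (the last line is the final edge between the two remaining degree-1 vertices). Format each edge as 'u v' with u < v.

Answer: 2 3
2 5
5 7
4 6
1 4
1 7

Derivation:
Initial degrees: {1:2, 2:2, 3:1, 4:2, 5:2, 6:1, 7:2}
Step 1: smallest deg-1 vertex = 3, p_1 = 2. Add edge {2,3}. Now deg[3]=0, deg[2]=1.
Step 2: smallest deg-1 vertex = 2, p_2 = 5. Add edge {2,5}. Now deg[2]=0, deg[5]=1.
Step 3: smallest deg-1 vertex = 5, p_3 = 7. Add edge {5,7}. Now deg[5]=0, deg[7]=1.
Step 4: smallest deg-1 vertex = 6, p_4 = 4. Add edge {4,6}. Now deg[6]=0, deg[4]=1.
Step 5: smallest deg-1 vertex = 4, p_5 = 1. Add edge {1,4}. Now deg[4]=0, deg[1]=1.
Final: two remaining deg-1 vertices are 1, 7. Add edge {1,7}.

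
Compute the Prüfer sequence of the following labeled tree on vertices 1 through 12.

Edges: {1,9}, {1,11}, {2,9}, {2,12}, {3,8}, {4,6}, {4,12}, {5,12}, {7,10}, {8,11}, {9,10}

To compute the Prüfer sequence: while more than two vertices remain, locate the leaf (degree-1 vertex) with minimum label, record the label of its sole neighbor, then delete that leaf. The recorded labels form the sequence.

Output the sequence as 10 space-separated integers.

Answer: 8 12 4 12 10 11 9 1 9 2

Derivation:
Step 1: leaves = {3,5,6,7}. Remove smallest leaf 3, emit neighbor 8.
Step 2: leaves = {5,6,7,8}. Remove smallest leaf 5, emit neighbor 12.
Step 3: leaves = {6,7,8}. Remove smallest leaf 6, emit neighbor 4.
Step 4: leaves = {4,7,8}. Remove smallest leaf 4, emit neighbor 12.
Step 5: leaves = {7,8,12}. Remove smallest leaf 7, emit neighbor 10.
Step 6: leaves = {8,10,12}. Remove smallest leaf 8, emit neighbor 11.
Step 7: leaves = {10,11,12}. Remove smallest leaf 10, emit neighbor 9.
Step 8: leaves = {11,12}. Remove smallest leaf 11, emit neighbor 1.
Step 9: leaves = {1,12}. Remove smallest leaf 1, emit neighbor 9.
Step 10: leaves = {9,12}. Remove smallest leaf 9, emit neighbor 2.
Done: 2 vertices remain (2, 12). Sequence = [8 12 4 12 10 11 9 1 9 2]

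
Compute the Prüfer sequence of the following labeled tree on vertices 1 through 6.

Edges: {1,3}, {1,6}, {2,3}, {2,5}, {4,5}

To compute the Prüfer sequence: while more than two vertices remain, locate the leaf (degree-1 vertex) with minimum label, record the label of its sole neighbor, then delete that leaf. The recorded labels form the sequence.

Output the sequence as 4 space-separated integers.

Answer: 5 2 3 1

Derivation:
Step 1: leaves = {4,6}. Remove smallest leaf 4, emit neighbor 5.
Step 2: leaves = {5,6}. Remove smallest leaf 5, emit neighbor 2.
Step 3: leaves = {2,6}. Remove smallest leaf 2, emit neighbor 3.
Step 4: leaves = {3,6}. Remove smallest leaf 3, emit neighbor 1.
Done: 2 vertices remain (1, 6). Sequence = [5 2 3 1]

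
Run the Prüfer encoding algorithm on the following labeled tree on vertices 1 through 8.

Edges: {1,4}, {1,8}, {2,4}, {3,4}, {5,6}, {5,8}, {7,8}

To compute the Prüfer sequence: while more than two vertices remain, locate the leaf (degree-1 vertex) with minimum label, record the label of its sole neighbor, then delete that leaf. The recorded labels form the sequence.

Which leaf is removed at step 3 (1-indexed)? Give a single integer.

Step 1: current leaves = {2,3,6,7}. Remove leaf 2 (neighbor: 4).
Step 2: current leaves = {3,6,7}. Remove leaf 3 (neighbor: 4).
Step 3: current leaves = {4,6,7}. Remove leaf 4 (neighbor: 1).

Answer: 4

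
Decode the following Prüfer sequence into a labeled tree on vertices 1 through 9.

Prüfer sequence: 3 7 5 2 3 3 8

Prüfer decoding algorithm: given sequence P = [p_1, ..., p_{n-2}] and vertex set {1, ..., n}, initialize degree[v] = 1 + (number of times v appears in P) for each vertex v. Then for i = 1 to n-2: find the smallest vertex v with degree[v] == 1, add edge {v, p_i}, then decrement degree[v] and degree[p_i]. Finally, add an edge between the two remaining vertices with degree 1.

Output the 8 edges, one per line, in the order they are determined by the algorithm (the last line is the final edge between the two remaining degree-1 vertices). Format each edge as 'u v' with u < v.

Initial degrees: {1:1, 2:2, 3:4, 4:1, 5:2, 6:1, 7:2, 8:2, 9:1}
Step 1: smallest deg-1 vertex = 1, p_1 = 3. Add edge {1,3}. Now deg[1]=0, deg[3]=3.
Step 2: smallest deg-1 vertex = 4, p_2 = 7. Add edge {4,7}. Now deg[4]=0, deg[7]=1.
Step 3: smallest deg-1 vertex = 6, p_3 = 5. Add edge {5,6}. Now deg[6]=0, deg[5]=1.
Step 4: smallest deg-1 vertex = 5, p_4 = 2. Add edge {2,5}. Now deg[5]=0, deg[2]=1.
Step 5: smallest deg-1 vertex = 2, p_5 = 3. Add edge {2,3}. Now deg[2]=0, deg[3]=2.
Step 6: smallest deg-1 vertex = 7, p_6 = 3. Add edge {3,7}. Now deg[7]=0, deg[3]=1.
Step 7: smallest deg-1 vertex = 3, p_7 = 8. Add edge {3,8}. Now deg[3]=0, deg[8]=1.
Final: two remaining deg-1 vertices are 8, 9. Add edge {8,9}.

Answer: 1 3
4 7
5 6
2 5
2 3
3 7
3 8
8 9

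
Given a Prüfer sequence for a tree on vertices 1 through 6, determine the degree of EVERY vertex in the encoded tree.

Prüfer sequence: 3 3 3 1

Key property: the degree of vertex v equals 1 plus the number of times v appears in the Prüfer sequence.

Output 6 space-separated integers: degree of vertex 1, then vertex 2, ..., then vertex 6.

Answer: 2 1 4 1 1 1

Derivation:
p_1 = 3: count[3] becomes 1
p_2 = 3: count[3] becomes 2
p_3 = 3: count[3] becomes 3
p_4 = 1: count[1] becomes 1
Degrees (1 + count): deg[1]=1+1=2, deg[2]=1+0=1, deg[3]=1+3=4, deg[4]=1+0=1, deg[5]=1+0=1, deg[6]=1+0=1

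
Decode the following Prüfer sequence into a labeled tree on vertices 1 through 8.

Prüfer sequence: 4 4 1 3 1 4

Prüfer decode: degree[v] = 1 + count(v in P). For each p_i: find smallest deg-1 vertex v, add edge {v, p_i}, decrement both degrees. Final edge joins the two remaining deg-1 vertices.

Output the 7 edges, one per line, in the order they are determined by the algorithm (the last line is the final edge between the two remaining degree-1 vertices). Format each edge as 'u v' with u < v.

Initial degrees: {1:3, 2:1, 3:2, 4:4, 5:1, 6:1, 7:1, 8:1}
Step 1: smallest deg-1 vertex = 2, p_1 = 4. Add edge {2,4}. Now deg[2]=0, deg[4]=3.
Step 2: smallest deg-1 vertex = 5, p_2 = 4. Add edge {4,5}. Now deg[5]=0, deg[4]=2.
Step 3: smallest deg-1 vertex = 6, p_3 = 1. Add edge {1,6}. Now deg[6]=0, deg[1]=2.
Step 4: smallest deg-1 vertex = 7, p_4 = 3. Add edge {3,7}. Now deg[7]=0, deg[3]=1.
Step 5: smallest deg-1 vertex = 3, p_5 = 1. Add edge {1,3}. Now deg[3]=0, deg[1]=1.
Step 6: smallest deg-1 vertex = 1, p_6 = 4. Add edge {1,4}. Now deg[1]=0, deg[4]=1.
Final: two remaining deg-1 vertices are 4, 8. Add edge {4,8}.

Answer: 2 4
4 5
1 6
3 7
1 3
1 4
4 8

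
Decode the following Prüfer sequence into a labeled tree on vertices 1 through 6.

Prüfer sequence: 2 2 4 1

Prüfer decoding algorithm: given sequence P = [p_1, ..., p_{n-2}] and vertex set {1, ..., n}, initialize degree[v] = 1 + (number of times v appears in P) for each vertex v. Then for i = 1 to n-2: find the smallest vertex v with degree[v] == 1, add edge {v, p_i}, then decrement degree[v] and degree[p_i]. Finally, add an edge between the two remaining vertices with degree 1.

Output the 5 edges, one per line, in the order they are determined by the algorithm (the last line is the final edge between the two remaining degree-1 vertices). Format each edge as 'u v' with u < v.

Initial degrees: {1:2, 2:3, 3:1, 4:2, 5:1, 6:1}
Step 1: smallest deg-1 vertex = 3, p_1 = 2. Add edge {2,3}. Now deg[3]=0, deg[2]=2.
Step 2: smallest deg-1 vertex = 5, p_2 = 2. Add edge {2,5}. Now deg[5]=0, deg[2]=1.
Step 3: smallest deg-1 vertex = 2, p_3 = 4. Add edge {2,4}. Now deg[2]=0, deg[4]=1.
Step 4: smallest deg-1 vertex = 4, p_4 = 1. Add edge {1,4}. Now deg[4]=0, deg[1]=1.
Final: two remaining deg-1 vertices are 1, 6. Add edge {1,6}.

Answer: 2 3
2 5
2 4
1 4
1 6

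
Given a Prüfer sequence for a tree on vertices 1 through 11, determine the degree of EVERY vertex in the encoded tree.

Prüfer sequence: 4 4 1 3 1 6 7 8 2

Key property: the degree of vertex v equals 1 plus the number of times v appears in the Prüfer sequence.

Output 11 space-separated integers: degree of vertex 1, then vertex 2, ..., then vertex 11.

p_1 = 4: count[4] becomes 1
p_2 = 4: count[4] becomes 2
p_3 = 1: count[1] becomes 1
p_4 = 3: count[3] becomes 1
p_5 = 1: count[1] becomes 2
p_6 = 6: count[6] becomes 1
p_7 = 7: count[7] becomes 1
p_8 = 8: count[8] becomes 1
p_9 = 2: count[2] becomes 1
Degrees (1 + count): deg[1]=1+2=3, deg[2]=1+1=2, deg[3]=1+1=2, deg[4]=1+2=3, deg[5]=1+0=1, deg[6]=1+1=2, deg[7]=1+1=2, deg[8]=1+1=2, deg[9]=1+0=1, deg[10]=1+0=1, deg[11]=1+0=1

Answer: 3 2 2 3 1 2 2 2 1 1 1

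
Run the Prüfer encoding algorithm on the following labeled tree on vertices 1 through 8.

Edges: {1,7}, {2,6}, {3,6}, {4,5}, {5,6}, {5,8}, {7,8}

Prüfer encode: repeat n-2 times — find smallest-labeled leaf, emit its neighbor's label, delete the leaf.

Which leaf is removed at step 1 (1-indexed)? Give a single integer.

Step 1: current leaves = {1,2,3,4}. Remove leaf 1 (neighbor: 7).

Answer: 1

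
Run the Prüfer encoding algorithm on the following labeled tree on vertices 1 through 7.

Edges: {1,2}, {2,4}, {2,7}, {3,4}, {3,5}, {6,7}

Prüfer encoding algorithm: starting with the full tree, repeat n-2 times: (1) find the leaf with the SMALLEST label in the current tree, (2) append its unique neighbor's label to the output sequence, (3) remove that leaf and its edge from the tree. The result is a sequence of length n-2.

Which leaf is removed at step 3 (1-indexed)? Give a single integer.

Step 1: current leaves = {1,5,6}. Remove leaf 1 (neighbor: 2).
Step 2: current leaves = {5,6}. Remove leaf 5 (neighbor: 3).
Step 3: current leaves = {3,6}. Remove leaf 3 (neighbor: 4).

Answer: 3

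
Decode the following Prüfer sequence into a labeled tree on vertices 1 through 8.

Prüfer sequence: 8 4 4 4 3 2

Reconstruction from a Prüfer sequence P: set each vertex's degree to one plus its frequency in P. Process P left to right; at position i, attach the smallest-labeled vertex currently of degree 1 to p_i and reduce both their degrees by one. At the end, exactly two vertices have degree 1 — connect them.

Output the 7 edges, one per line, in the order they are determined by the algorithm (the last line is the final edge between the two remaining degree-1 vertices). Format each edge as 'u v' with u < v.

Initial degrees: {1:1, 2:2, 3:2, 4:4, 5:1, 6:1, 7:1, 8:2}
Step 1: smallest deg-1 vertex = 1, p_1 = 8. Add edge {1,8}. Now deg[1]=0, deg[8]=1.
Step 2: smallest deg-1 vertex = 5, p_2 = 4. Add edge {4,5}. Now deg[5]=0, deg[4]=3.
Step 3: smallest deg-1 vertex = 6, p_3 = 4. Add edge {4,6}. Now deg[6]=0, deg[4]=2.
Step 4: smallest deg-1 vertex = 7, p_4 = 4. Add edge {4,7}. Now deg[7]=0, deg[4]=1.
Step 5: smallest deg-1 vertex = 4, p_5 = 3. Add edge {3,4}. Now deg[4]=0, deg[3]=1.
Step 6: smallest deg-1 vertex = 3, p_6 = 2. Add edge {2,3}. Now deg[3]=0, deg[2]=1.
Final: two remaining deg-1 vertices are 2, 8. Add edge {2,8}.

Answer: 1 8
4 5
4 6
4 7
3 4
2 3
2 8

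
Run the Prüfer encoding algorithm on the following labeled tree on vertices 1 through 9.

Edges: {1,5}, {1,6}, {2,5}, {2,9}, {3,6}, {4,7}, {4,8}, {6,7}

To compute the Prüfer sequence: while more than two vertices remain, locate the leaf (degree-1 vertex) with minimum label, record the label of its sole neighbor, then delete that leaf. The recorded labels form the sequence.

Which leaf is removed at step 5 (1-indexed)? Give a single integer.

Answer: 6

Derivation:
Step 1: current leaves = {3,8,9}. Remove leaf 3 (neighbor: 6).
Step 2: current leaves = {8,9}. Remove leaf 8 (neighbor: 4).
Step 3: current leaves = {4,9}. Remove leaf 4 (neighbor: 7).
Step 4: current leaves = {7,9}. Remove leaf 7 (neighbor: 6).
Step 5: current leaves = {6,9}. Remove leaf 6 (neighbor: 1).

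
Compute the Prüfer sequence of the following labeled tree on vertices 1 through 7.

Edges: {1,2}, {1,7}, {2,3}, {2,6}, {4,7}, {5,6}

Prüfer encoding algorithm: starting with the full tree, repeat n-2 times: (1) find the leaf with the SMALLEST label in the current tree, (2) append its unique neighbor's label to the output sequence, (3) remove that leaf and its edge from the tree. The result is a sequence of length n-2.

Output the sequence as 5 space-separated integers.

Step 1: leaves = {3,4,5}. Remove smallest leaf 3, emit neighbor 2.
Step 2: leaves = {4,5}. Remove smallest leaf 4, emit neighbor 7.
Step 3: leaves = {5,7}. Remove smallest leaf 5, emit neighbor 6.
Step 4: leaves = {6,7}. Remove smallest leaf 6, emit neighbor 2.
Step 5: leaves = {2,7}. Remove smallest leaf 2, emit neighbor 1.
Done: 2 vertices remain (1, 7). Sequence = [2 7 6 2 1]

Answer: 2 7 6 2 1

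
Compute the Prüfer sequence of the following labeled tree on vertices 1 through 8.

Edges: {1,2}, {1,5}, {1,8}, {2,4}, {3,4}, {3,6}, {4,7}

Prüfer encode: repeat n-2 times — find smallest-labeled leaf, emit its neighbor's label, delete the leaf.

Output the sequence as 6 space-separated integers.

Answer: 1 3 4 4 2 1

Derivation:
Step 1: leaves = {5,6,7,8}. Remove smallest leaf 5, emit neighbor 1.
Step 2: leaves = {6,7,8}. Remove smallest leaf 6, emit neighbor 3.
Step 3: leaves = {3,7,8}. Remove smallest leaf 3, emit neighbor 4.
Step 4: leaves = {7,8}. Remove smallest leaf 7, emit neighbor 4.
Step 5: leaves = {4,8}. Remove smallest leaf 4, emit neighbor 2.
Step 6: leaves = {2,8}. Remove smallest leaf 2, emit neighbor 1.
Done: 2 vertices remain (1, 8). Sequence = [1 3 4 4 2 1]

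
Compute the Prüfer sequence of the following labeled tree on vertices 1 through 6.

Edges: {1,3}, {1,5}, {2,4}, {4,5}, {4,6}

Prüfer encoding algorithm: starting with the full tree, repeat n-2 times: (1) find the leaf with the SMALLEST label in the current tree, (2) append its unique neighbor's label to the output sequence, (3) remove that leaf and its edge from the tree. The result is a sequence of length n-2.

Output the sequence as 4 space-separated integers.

Answer: 4 1 5 4

Derivation:
Step 1: leaves = {2,3,6}. Remove smallest leaf 2, emit neighbor 4.
Step 2: leaves = {3,6}. Remove smallest leaf 3, emit neighbor 1.
Step 3: leaves = {1,6}. Remove smallest leaf 1, emit neighbor 5.
Step 4: leaves = {5,6}. Remove smallest leaf 5, emit neighbor 4.
Done: 2 vertices remain (4, 6). Sequence = [4 1 5 4]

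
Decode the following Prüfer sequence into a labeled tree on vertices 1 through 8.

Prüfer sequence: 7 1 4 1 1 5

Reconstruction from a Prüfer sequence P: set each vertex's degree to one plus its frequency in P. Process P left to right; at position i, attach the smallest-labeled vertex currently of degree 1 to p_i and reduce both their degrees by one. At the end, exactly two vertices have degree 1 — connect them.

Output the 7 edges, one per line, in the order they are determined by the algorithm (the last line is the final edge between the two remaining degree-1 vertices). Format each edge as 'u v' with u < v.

Answer: 2 7
1 3
4 6
1 4
1 7
1 5
5 8

Derivation:
Initial degrees: {1:4, 2:1, 3:1, 4:2, 5:2, 6:1, 7:2, 8:1}
Step 1: smallest deg-1 vertex = 2, p_1 = 7. Add edge {2,7}. Now deg[2]=0, deg[7]=1.
Step 2: smallest deg-1 vertex = 3, p_2 = 1. Add edge {1,3}. Now deg[3]=0, deg[1]=3.
Step 3: smallest deg-1 vertex = 6, p_3 = 4. Add edge {4,6}. Now deg[6]=0, deg[4]=1.
Step 4: smallest deg-1 vertex = 4, p_4 = 1. Add edge {1,4}. Now deg[4]=0, deg[1]=2.
Step 5: smallest deg-1 vertex = 7, p_5 = 1. Add edge {1,7}. Now deg[7]=0, deg[1]=1.
Step 6: smallest deg-1 vertex = 1, p_6 = 5. Add edge {1,5}. Now deg[1]=0, deg[5]=1.
Final: two remaining deg-1 vertices are 5, 8. Add edge {5,8}.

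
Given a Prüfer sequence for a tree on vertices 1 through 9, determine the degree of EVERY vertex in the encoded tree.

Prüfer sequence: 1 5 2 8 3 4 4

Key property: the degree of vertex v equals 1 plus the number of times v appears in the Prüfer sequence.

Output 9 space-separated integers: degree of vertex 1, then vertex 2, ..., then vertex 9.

p_1 = 1: count[1] becomes 1
p_2 = 5: count[5] becomes 1
p_3 = 2: count[2] becomes 1
p_4 = 8: count[8] becomes 1
p_5 = 3: count[3] becomes 1
p_6 = 4: count[4] becomes 1
p_7 = 4: count[4] becomes 2
Degrees (1 + count): deg[1]=1+1=2, deg[2]=1+1=2, deg[3]=1+1=2, deg[4]=1+2=3, deg[5]=1+1=2, deg[6]=1+0=1, deg[7]=1+0=1, deg[8]=1+1=2, deg[9]=1+0=1

Answer: 2 2 2 3 2 1 1 2 1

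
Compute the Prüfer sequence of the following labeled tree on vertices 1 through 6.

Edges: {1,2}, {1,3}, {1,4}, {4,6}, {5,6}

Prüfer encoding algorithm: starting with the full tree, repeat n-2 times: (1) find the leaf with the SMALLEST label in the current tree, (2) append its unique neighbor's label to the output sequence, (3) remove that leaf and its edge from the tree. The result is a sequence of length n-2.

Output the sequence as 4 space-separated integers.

Step 1: leaves = {2,3,5}. Remove smallest leaf 2, emit neighbor 1.
Step 2: leaves = {3,5}. Remove smallest leaf 3, emit neighbor 1.
Step 3: leaves = {1,5}. Remove smallest leaf 1, emit neighbor 4.
Step 4: leaves = {4,5}. Remove smallest leaf 4, emit neighbor 6.
Done: 2 vertices remain (5, 6). Sequence = [1 1 4 6]

Answer: 1 1 4 6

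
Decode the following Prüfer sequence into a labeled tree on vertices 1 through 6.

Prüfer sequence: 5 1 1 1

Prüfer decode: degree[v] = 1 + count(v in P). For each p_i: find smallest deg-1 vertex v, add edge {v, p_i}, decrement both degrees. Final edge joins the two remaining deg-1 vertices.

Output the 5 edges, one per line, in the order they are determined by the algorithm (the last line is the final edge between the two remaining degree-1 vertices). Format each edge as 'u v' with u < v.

Initial degrees: {1:4, 2:1, 3:1, 4:1, 5:2, 6:1}
Step 1: smallest deg-1 vertex = 2, p_1 = 5. Add edge {2,5}. Now deg[2]=0, deg[5]=1.
Step 2: smallest deg-1 vertex = 3, p_2 = 1. Add edge {1,3}. Now deg[3]=0, deg[1]=3.
Step 3: smallest deg-1 vertex = 4, p_3 = 1. Add edge {1,4}. Now deg[4]=0, deg[1]=2.
Step 4: smallest deg-1 vertex = 5, p_4 = 1. Add edge {1,5}. Now deg[5]=0, deg[1]=1.
Final: two remaining deg-1 vertices are 1, 6. Add edge {1,6}.

Answer: 2 5
1 3
1 4
1 5
1 6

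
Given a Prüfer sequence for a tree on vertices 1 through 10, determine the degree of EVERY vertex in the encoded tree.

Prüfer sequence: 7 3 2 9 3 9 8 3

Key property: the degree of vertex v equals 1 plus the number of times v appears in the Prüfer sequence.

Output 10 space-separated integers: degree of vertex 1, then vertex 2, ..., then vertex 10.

p_1 = 7: count[7] becomes 1
p_2 = 3: count[3] becomes 1
p_3 = 2: count[2] becomes 1
p_4 = 9: count[9] becomes 1
p_5 = 3: count[3] becomes 2
p_6 = 9: count[9] becomes 2
p_7 = 8: count[8] becomes 1
p_8 = 3: count[3] becomes 3
Degrees (1 + count): deg[1]=1+0=1, deg[2]=1+1=2, deg[3]=1+3=4, deg[4]=1+0=1, deg[5]=1+0=1, deg[6]=1+0=1, deg[7]=1+1=2, deg[8]=1+1=2, deg[9]=1+2=3, deg[10]=1+0=1

Answer: 1 2 4 1 1 1 2 2 3 1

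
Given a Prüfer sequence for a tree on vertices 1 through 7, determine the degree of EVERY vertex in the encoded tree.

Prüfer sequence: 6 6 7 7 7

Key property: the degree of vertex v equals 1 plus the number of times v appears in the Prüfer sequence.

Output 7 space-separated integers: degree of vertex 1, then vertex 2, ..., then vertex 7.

Answer: 1 1 1 1 1 3 4

Derivation:
p_1 = 6: count[6] becomes 1
p_2 = 6: count[6] becomes 2
p_3 = 7: count[7] becomes 1
p_4 = 7: count[7] becomes 2
p_5 = 7: count[7] becomes 3
Degrees (1 + count): deg[1]=1+0=1, deg[2]=1+0=1, deg[3]=1+0=1, deg[4]=1+0=1, deg[5]=1+0=1, deg[6]=1+2=3, deg[7]=1+3=4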